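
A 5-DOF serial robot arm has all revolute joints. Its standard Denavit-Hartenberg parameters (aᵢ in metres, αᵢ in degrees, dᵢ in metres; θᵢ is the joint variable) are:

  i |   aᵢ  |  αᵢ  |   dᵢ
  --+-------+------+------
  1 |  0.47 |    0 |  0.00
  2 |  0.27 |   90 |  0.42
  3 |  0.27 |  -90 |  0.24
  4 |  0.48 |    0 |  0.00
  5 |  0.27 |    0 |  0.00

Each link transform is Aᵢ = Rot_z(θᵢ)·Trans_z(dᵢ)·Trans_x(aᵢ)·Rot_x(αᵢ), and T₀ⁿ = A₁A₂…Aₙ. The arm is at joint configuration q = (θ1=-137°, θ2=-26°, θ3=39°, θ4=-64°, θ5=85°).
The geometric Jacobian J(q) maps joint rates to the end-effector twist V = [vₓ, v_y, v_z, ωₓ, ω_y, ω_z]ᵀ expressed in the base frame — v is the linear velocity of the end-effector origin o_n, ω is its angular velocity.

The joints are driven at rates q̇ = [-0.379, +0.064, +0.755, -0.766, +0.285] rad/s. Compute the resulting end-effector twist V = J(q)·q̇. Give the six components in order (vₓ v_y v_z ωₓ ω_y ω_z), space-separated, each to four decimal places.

o_n = [-1.3143, -0.0164, 0.8810]
J₁: ẑ×o_n = [0.0164, -1.3143, 0.0000], ω = ẑ
J2: z=[0.0000, 0.0000, 1.0000] o=[-0.3437, -0.3205, 0.0000] → [-0.3042, -0.9706, 0.0000, 0.0000, 0.0000, 1.0000]
J3: z=[-0.2924, 0.9563, 0.0000] o=[-0.6019, -0.3995, 0.4200] → [0.4408, 0.1348, 0.5692, -0.2924, 0.9563, 0.0000]
J4: z=[0.6018, 0.1840, 0.7771] o=[-0.8728, -0.2313, 0.5899] → [-0.1135, -0.5183, 0.2106, 0.6018, 0.1840, 0.7771]
J5: z=[0.6018, 0.1840, 0.7771] o=[-1.1553, 0.1334, 0.7223] → [0.1456, -0.2191, -0.0609, 0.6018, 0.1840, 0.7771]
V = J·q̇ = [0.4356, 0.8724, 0.2511, -0.5102, 0.6335, -0.6888]

0.4356 0.8724 0.2511 -0.5102 0.6335 -0.6888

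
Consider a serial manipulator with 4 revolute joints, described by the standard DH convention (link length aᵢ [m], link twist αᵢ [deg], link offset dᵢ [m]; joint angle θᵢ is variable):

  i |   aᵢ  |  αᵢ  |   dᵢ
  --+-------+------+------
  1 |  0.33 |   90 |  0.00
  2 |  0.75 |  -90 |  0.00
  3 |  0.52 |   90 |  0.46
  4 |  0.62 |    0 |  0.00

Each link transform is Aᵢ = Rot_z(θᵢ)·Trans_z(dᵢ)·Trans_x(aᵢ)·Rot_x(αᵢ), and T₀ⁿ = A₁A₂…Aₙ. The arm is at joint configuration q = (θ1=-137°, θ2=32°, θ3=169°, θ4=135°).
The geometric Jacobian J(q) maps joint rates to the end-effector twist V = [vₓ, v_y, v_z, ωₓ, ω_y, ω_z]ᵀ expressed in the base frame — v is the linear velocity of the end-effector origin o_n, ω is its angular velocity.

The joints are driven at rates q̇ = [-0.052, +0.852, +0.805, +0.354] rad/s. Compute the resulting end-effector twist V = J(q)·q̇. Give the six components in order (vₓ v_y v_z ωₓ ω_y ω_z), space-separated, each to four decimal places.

o_n = [-0.2980, -0.2992, 1.1169]
J₁: ẑ×o_n = [0.2992, -0.2980, 0.0000], ω = ẑ
J2: z=[-0.6820, 0.7314, 0.0000] o=[-0.2413, -0.2251, 0.0000] → [0.8168, 0.7617, 0.0920, -0.6820, 0.7314, 0.0000]
J3: z=[0.3876, 0.3614, 0.8480] o=[-0.7065, -0.6588, 0.3974] → [-0.0450, 0.0676, -0.0083, 0.3876, 0.3614, 0.8480]
J4: z=[0.5511, -0.8283, 0.1011] o=[-0.1440, -0.2699, 0.5170] → [-0.4939, -0.3462, -0.1437, 0.5511, -0.8283, 0.1011]
V = J·q̇ = [0.4694, 0.5963, 0.0209, -0.0740, 0.6208, 0.6665]

0.4694 0.5963 0.0209 -0.0740 0.6208 0.6665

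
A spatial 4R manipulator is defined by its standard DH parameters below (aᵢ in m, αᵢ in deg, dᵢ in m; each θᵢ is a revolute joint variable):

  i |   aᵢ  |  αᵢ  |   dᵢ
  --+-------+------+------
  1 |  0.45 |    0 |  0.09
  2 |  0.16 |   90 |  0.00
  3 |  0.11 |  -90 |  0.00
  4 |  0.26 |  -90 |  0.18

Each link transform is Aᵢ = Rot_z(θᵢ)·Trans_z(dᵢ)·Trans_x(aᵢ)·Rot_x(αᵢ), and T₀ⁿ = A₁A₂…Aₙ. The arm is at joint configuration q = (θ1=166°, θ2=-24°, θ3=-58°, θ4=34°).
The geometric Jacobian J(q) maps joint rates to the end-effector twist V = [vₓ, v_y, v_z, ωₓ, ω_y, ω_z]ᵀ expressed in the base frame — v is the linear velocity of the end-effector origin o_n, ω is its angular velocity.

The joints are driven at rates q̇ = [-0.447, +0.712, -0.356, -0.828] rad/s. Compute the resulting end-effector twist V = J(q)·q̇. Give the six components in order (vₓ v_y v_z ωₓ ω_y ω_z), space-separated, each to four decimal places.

0.1102 0.2105 -0.2178 0.3342 -0.7128 -0.1738

o_n = [-0.9085, 0.2930, -0.0907]
J₁: ẑ×o_n = [-0.2930, -0.9085, 0.0000], ω = ẑ
J2: z=[0.0000, 0.0000, 1.0000] o=[-0.4366, 0.1089, 0.0900] → [-0.1841, -0.4718, 0.0000, 0.0000, 0.0000, 1.0000]
J3: z=[0.6157, 0.7880, 0.0000] o=[-0.5627, 0.2074, 0.0900] → [-0.1424, 0.1112, 0.3252, 0.6157, 0.7880, 0.0000]
J4: z=[-0.6683, 0.5221, 0.5299] o=[-0.6086, 0.2433, -0.0033] → [-0.0720, -0.2173, 0.1233, -0.6683, 0.5221, 0.5299]
V = J·q̇ = [0.1102, 0.2105, -0.2178, 0.3342, -0.7128, -0.1738]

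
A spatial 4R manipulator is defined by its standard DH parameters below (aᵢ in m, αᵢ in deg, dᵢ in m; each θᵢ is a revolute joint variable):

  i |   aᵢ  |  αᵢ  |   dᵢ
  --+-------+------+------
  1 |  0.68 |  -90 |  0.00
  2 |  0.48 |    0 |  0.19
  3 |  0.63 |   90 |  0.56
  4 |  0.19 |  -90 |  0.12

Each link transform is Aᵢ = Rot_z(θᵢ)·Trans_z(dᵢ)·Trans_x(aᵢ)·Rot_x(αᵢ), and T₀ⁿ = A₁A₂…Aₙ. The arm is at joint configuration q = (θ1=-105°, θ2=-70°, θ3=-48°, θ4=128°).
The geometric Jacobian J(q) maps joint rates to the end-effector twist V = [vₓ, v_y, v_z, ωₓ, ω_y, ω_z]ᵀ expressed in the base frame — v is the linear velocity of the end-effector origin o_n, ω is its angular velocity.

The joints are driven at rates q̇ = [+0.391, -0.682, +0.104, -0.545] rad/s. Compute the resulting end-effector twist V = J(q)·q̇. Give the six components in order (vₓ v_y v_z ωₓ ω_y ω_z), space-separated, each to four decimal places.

0.4893 0.8286 -0.0164 -0.6829 -0.3152 0.6469

o_n = [0.7403, -0.7133, 0.8477]
J₁: ẑ×o_n = [0.7133, 0.7403, -0.0000], ω = ẑ
J2: z=[0.9659, -0.2588, 0.0000] o=[-0.1760, -0.6568, 0.0000] → [-0.2194, -0.8188, 0.1826, 0.9659, -0.2588, 0.0000]
J3: z=[0.9659, -0.2588, 0.0000] o=[-0.0350, -0.8646, 0.4511] → [-0.1027, -0.3831, 0.3468, 0.9659, -0.2588, 0.0000]
J4: z=[0.2285, 0.8529, -0.4695] o=[0.5825, -0.7238, 1.0073] → [-0.1312, -0.0376, -0.1322, 0.2285, 0.8529, -0.4695]
V = J·q̇ = [0.4893, 0.8286, -0.0164, -0.6829, -0.3152, 0.6469]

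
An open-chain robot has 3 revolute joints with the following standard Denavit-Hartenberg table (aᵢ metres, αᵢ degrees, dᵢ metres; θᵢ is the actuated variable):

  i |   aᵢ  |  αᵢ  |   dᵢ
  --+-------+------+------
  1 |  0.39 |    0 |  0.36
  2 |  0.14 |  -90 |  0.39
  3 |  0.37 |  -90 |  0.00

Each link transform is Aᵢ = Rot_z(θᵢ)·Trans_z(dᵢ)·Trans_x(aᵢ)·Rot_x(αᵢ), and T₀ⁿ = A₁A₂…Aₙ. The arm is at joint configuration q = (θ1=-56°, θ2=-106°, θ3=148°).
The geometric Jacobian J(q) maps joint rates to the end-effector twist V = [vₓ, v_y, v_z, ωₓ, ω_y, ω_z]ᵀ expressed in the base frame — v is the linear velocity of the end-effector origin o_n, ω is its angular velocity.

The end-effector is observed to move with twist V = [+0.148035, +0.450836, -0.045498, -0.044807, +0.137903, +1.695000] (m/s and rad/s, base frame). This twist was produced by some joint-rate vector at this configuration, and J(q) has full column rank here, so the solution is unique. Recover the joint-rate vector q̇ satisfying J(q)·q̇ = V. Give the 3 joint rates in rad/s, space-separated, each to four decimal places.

o_n = [0.3834, -0.2696, 0.5539]
J₁: ẑ×o_n = [0.2696, 0.3834, -0.0000], ω = ẑ
J2: z=[0.0000, 0.0000, 1.0000] o=[0.2181, -0.3233, 0.3600] → [-0.0537, 0.1653, 0.0000, 0.0000, 0.0000, 1.0000]
J3: z=[0.3090, -0.9511, 0.0000] o=[0.0849, -0.3666, 0.7500] → [0.1865, 0.0606, 0.3138, 0.3090, -0.9511, 0.0000]
q̇ = J⁺·V = [0.8230, 0.8720, -0.1450]

0.8230 0.8720 -0.1450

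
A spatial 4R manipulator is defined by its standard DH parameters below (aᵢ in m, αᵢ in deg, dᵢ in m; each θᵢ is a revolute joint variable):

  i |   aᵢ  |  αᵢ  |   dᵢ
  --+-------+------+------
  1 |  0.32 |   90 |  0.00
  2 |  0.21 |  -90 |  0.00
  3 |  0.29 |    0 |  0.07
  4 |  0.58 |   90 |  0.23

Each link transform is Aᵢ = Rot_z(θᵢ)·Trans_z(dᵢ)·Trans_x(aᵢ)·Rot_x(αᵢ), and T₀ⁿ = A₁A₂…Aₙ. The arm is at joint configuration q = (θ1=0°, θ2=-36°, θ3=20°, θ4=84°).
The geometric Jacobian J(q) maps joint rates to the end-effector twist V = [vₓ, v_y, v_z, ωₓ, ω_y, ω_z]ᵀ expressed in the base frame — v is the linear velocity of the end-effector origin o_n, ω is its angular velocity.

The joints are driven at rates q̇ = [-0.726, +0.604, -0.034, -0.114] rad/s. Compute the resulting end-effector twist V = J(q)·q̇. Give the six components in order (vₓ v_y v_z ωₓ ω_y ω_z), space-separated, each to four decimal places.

0.5256 -0.5498 0.2228 -0.0870 -0.6040 -0.8457

o_n = [0.7732, 0.6620, 0.0416]
J₁: ẑ×o_n = [-0.6620, 0.7732, 0.0000], ω = ẑ
J2: z=[0.0000, -1.0000, 0.0000] o=[0.3200, 0.0000, 0.0000] → [-0.0416, 0.0000, 0.4532, 0.0000, -1.0000, 0.0000]
J3: z=[0.5878, -0.0000, 0.8090] o=[0.4899, -0.0000, -0.1234] → [-0.5355, 0.1322, 0.3891, 0.5878, -0.0000, 0.8090]
J4: z=[0.5878, -0.0000, 0.8090] o=[0.7515, 0.0992, -0.2270] → [-0.4553, -0.1403, 0.3308, 0.5878, -0.0000, 0.8090]
V = J·q̇ = [0.5256, -0.5498, 0.2228, -0.0870, -0.6040, -0.8457]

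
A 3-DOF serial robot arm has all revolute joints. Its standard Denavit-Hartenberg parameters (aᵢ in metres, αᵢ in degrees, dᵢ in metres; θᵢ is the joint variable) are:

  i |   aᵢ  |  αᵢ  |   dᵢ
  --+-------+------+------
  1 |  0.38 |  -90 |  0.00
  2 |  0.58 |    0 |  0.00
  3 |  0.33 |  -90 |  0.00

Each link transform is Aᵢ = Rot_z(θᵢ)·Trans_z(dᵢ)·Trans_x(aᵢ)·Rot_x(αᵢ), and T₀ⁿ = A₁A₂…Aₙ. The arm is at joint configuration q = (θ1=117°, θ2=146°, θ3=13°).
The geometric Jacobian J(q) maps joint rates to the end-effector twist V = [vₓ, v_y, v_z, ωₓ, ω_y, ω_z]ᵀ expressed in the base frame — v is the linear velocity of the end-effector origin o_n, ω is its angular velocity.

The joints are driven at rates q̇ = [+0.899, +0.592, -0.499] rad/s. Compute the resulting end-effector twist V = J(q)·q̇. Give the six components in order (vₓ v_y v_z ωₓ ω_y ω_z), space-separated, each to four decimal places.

o_n = [0.1856, -0.3644, -0.4426]
J₁: ẑ×o_n = [0.3644, 0.1856, -0.0000], ω = ẑ
J2: z=[-0.8910, -0.4540, 0.0000] o=[-0.1725, 0.3386, 0.0000] → [0.2009, -0.3944, 0.7889, -0.8910, -0.4540, 0.0000]
J3: z=[-0.8910, -0.4540, 0.0000] o=[0.0458, -0.0899, -0.3243] → [0.0537, -0.1054, 0.3081, -0.8910, -0.4540, 0.0000]
V = J·q̇ = [0.4197, -0.0140, 0.3133, -0.0829, -0.0422, 0.8990]

0.4197 -0.0140 0.3133 -0.0829 -0.0422 0.8990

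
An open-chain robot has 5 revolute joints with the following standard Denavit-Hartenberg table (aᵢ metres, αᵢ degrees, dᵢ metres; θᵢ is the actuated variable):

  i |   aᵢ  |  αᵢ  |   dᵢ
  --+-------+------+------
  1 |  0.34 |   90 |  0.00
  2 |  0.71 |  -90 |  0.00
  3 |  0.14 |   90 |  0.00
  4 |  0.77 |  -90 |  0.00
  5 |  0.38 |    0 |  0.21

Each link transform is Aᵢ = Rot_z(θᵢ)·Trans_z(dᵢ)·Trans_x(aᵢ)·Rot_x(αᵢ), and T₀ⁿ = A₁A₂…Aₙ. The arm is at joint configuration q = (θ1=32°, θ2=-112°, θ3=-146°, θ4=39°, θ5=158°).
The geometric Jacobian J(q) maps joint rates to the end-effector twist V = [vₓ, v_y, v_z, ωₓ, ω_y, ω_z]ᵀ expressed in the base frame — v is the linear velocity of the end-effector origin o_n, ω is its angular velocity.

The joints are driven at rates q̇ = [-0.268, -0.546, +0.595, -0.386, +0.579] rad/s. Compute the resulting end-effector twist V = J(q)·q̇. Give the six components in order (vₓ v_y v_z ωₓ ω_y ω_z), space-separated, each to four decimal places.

-0.3786 -0.4123 -0.0480 0.4294 0.7751 -1.1397

o_n = [0.6211, 0.0297, -0.6362]
J₁: ẑ×o_n = [-0.0297, 0.6211, 0.0000], ω = ẑ
J2: z=[0.5299, -0.8480, 0.0000] o=[0.2883, 0.1802, 0.0000] → [0.5395, 0.3371, 0.2025, 0.5299, -0.8480, 0.0000]
J3: z=[0.7863, 0.4913, -0.3746] o=[0.0628, 0.0392, -0.6583] → [0.0073, -0.2265, -0.2818, 0.7863, 0.4913, -0.3746]
J4: z=[-0.2617, 0.8141, 0.5185] o=[0.1411, -0.0041, -0.5507] → [-0.0871, 0.2265, -0.3996, -0.2617, 0.8141, 0.5185]
J5: z=[0.2588, 0.5767, -0.7749] o=[0.8571, 0.0487, -0.2722] → [-0.2246, 0.2771, 0.1312, 0.2588, 0.5767, -0.7749]
V = J·q̇ = [-0.3786, -0.4123, -0.0480, 0.4294, 0.7751, -1.1397]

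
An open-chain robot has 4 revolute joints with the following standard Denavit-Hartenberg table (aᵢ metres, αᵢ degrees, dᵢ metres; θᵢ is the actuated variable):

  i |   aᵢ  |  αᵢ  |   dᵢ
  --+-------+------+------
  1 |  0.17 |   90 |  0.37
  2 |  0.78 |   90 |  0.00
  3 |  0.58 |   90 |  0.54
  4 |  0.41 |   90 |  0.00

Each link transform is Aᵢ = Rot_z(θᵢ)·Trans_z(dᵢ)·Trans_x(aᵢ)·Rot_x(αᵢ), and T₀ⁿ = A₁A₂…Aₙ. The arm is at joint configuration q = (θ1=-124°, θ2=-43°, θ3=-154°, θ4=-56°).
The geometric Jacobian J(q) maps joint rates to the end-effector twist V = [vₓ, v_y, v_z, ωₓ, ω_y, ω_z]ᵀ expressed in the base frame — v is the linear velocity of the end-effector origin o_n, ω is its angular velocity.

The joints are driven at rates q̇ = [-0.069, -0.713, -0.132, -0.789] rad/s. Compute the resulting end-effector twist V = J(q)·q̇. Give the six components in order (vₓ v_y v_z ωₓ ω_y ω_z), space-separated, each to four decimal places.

o_n = [0.2538, -0.2581, 0.1878]
J₁: ẑ×o_n = [0.2581, 0.2538, -0.0000], ω = ẑ
J2: z=[-0.8290, 0.5592, 0.0000] o=[-0.0951, -0.1409, 0.3700] → [-0.1019, -0.1511, -0.0980, -0.8290, 0.5592, 0.0000]
J3: z=[0.3814, 0.5654, -0.7314] o=[-0.4141, -0.6139, -0.1620] → [0.4579, -0.6218, -0.2419, 0.3814, 0.5654, -0.7314]
J4: z=[-0.5659, 0.7684, 0.2990] o=[0.2159, -0.1347, -0.2014] → [0.3359, 0.2315, 0.0407, -0.5659, 0.7684, 0.2990]
V = J·q̇ = [-0.2706, -0.0104, 0.0697, 0.9872, -1.0796, -0.2083]

-0.2706 -0.0104 0.0697 0.9872 -1.0796 -0.2083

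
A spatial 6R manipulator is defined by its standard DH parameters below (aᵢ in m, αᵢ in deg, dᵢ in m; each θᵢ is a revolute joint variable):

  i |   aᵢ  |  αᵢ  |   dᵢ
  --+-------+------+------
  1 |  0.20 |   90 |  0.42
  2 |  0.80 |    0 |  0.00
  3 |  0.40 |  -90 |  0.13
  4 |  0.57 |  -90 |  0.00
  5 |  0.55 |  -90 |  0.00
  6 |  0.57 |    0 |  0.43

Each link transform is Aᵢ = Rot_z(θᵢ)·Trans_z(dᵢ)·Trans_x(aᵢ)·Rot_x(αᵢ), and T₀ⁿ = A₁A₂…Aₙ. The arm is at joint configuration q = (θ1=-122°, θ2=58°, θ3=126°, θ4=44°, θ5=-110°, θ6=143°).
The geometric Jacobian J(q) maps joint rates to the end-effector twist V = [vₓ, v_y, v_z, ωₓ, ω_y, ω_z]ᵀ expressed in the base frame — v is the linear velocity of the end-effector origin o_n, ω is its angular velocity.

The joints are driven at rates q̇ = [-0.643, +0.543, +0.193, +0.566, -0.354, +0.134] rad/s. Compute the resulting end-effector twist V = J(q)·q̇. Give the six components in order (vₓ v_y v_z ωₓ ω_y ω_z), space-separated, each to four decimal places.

0.6029 -0.8225 -0.7894 -0.6107 0.7271 -1.2768

o_n = [0.5914, 0.4229, 0.7711]
J₁: ẑ×o_n = [-0.4229, 0.5914, 0.0000], ω = ẑ
J2: z=[-0.8480, 0.5299, 0.0000] o=[-0.1060, -0.1696, 0.4200] → [0.1861, 0.2978, -0.8720, -0.8480, 0.5299, 0.0000]
J3: z=[-0.8480, 0.5299, 0.0000] o=[-0.3306, -0.5291, 1.0984] → [-0.1735, -0.2776, -1.2960, -0.8480, 0.5299, 0.0000]
J4: z=[-0.0370, -0.0592, -0.9976] o=[-0.2294, -0.1218, 1.0705] → [0.5612, -0.8299, 0.0284, -0.0370, -0.0592, -0.9976]
J5: z=[0.2428, -0.9689, 0.0485] o=[0.3231, 0.0152, 1.0419] → [0.2426, 0.0788, 0.3589, 0.2428, -0.9689, 0.0485]
J6: z=[0.8983, 0.2057, -0.3883] o=[0.1217, -0.0606, 0.5358] → [0.2362, -0.3938, 0.3377, 0.8983, 0.2057, -0.3883]
V = J·q̇ = [0.6029, -0.8225, -0.7894, -0.6107, 0.7271, -1.2768]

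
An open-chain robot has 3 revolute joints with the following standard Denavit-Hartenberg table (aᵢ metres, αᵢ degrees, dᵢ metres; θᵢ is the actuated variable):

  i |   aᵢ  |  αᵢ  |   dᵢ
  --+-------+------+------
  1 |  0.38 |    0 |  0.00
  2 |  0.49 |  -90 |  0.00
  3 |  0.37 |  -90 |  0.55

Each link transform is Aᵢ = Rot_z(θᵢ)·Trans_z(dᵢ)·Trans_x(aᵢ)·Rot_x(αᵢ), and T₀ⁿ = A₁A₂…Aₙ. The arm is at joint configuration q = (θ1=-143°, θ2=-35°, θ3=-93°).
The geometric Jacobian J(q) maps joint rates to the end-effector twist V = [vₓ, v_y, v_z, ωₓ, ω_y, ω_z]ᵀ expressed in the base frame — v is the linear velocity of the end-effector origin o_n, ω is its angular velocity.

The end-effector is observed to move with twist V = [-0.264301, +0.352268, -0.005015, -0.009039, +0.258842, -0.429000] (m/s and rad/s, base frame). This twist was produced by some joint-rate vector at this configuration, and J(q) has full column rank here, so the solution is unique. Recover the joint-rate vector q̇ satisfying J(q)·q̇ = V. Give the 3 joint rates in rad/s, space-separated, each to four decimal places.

o_n = [-0.7546, -0.7948, 0.3695]
J₁: ẑ×o_n = [0.7948, -0.7546, 0.0000], ω = ẑ
J2: z=[0.0000, 0.0000, 1.0000] o=[-0.3035, -0.2287, 0.0000] → [0.5661, -0.4512, 0.0000, 0.0000, 0.0000, 1.0000]
J3: z=[0.0349, -0.9994, 0.0000] o=[-0.7932, -0.2458, 0.0000] → [-0.3693, -0.0129, 0.0194, 0.0349, -0.9994, 0.0000]
q̇ = J⁺·V = [-0.5120, 0.0830, -0.2590]

-0.5120 0.0830 -0.2590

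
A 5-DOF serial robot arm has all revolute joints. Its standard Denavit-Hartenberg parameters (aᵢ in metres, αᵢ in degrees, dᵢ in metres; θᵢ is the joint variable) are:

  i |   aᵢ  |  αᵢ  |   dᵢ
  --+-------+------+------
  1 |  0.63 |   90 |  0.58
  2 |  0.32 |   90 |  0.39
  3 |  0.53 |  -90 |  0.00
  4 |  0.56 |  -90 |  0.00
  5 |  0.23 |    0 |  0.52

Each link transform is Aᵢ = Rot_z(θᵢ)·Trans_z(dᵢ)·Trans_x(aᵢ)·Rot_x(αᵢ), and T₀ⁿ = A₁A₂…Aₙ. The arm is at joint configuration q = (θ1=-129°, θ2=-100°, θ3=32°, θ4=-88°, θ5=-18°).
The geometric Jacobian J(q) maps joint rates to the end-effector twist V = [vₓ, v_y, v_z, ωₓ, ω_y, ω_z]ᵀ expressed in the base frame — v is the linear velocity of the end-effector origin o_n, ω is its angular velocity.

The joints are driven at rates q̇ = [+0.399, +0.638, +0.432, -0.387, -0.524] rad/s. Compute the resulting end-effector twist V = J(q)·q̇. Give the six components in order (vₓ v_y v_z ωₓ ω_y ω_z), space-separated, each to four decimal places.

o_n = [-0.5881, 0.8960, -0.4654]
J₁: ẑ×o_n = [-0.8960, -0.5881, 0.0000], ω = ẑ
J2: z=[-0.7771, 0.6293, 0.0000] o=[-0.3965, -0.4896, 0.5800] → [-0.6579, -0.8124, -0.9562, -0.7771, 0.6293, 0.0000]
J3: z=[0.6198, 0.7653, 0.1736] o=[-0.6646, -0.2010, 0.2649] → [-0.7494, 0.4659, 0.6213, 0.6198, 0.7653, 0.1736]
J4: z=[-0.7170, 0.4622, 0.5219] o=[-0.8337, 0.0364, -0.1778] → [-0.5815, -0.0781, -0.7298, -0.7170, 0.4622, 0.5219]
J5: z=[-0.3406, 0.4210, -0.8407] o=[-0.4931, 0.4735, -0.0969] → [0.2001, -0.0456, -0.1039, -0.3406, 0.4210, -0.8407]
V = J·q̇ = [-0.9808, -0.4976, -0.0048, 0.2278, 0.3327, 0.7126]

-0.9808 -0.4976 -0.0048 0.2278 0.3327 0.7126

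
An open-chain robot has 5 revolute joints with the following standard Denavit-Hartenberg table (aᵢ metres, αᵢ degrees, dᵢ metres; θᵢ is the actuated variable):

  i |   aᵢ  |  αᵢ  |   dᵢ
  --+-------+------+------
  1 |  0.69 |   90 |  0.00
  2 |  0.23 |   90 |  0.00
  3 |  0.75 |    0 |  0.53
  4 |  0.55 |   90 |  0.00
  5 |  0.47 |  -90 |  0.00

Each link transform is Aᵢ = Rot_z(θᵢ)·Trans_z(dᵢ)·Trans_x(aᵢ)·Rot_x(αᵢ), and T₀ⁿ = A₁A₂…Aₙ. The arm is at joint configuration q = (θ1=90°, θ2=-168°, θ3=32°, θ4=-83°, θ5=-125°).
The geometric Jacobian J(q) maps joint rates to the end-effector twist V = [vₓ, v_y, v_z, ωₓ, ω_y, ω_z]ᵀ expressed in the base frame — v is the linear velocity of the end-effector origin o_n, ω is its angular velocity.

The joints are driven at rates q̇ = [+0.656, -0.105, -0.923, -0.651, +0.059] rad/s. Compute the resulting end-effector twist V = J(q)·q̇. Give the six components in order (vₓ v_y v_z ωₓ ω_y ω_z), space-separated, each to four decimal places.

-0.6464 0.0759 0.0868 -0.1421 0.3721 -0.8741

o_n = [0.1795, -0.3599, -0.0749]
J₁: ẑ×o_n = [0.3599, 0.1795, -0.0000], ω = ẑ
J2: z=[1.0000, -0.0000, 0.0000] o=[0.0000, 0.6900, 0.0000] → [0.0000, 0.0749, -1.0499, 1.0000, -0.0000, 0.0000]
J3: z=[-0.0000, -0.2079, 0.9781] o=[0.0000, 0.4650, -0.0478] → [0.8125, 0.1756, 0.0373, -0.0000, -0.2079, 0.9781]
J4: z=[-0.0000, -0.2079, 0.9781] o=[0.3974, -0.2673, 0.3384] → [0.1765, -0.2132, -0.0453, -0.0000, -0.2079, 0.9781]
J5: z=[-0.6293, 0.7602, 0.1616] o=[-0.0300, -0.6059, 0.2664] → [-0.2992, -0.1809, -0.3141, -0.6293, 0.7602, 0.1616]
V = J·q̇ = [-0.6464, 0.0759, 0.0868, -0.1421, 0.3721, -0.8741]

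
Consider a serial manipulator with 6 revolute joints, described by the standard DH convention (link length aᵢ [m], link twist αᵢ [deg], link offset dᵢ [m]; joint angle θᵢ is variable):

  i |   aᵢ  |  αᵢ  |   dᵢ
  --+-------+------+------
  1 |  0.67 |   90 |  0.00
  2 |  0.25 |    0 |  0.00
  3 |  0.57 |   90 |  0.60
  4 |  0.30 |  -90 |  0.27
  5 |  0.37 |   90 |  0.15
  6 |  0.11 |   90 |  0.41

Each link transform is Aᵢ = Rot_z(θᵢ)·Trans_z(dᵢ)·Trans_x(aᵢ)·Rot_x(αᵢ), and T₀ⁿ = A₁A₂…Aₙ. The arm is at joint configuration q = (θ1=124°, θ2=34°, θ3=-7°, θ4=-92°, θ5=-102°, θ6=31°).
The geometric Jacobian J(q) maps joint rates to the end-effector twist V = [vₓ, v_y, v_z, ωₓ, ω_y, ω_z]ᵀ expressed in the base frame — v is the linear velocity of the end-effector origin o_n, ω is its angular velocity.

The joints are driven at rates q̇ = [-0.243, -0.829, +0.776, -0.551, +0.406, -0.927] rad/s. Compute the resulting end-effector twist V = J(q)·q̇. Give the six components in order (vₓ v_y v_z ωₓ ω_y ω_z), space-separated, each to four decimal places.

0.1441 0.1440 -0.4442 -0.9024 -0.4028 0.2461

o_n = [-0.3880, 1.9883, -0.0738]
J₁: ẑ×o_n = [-1.9883, -0.3880, 0.0000], ω = ẑ
J2: z=[0.8290, 0.5592, 0.0000] o=[-0.3747, 0.5555, 0.0000] → [-0.0413, 0.0612, 1.1953, 0.8290, 0.5592, 0.0000]
J3: z=[0.8290, 0.5592, 0.0000] o=[-0.4906, 0.7273, 0.1398] → [-0.1194, 0.1771, 0.9881, 0.8290, 0.5592, 0.0000]
J4: z=[-0.2539, 0.3764, -0.8910] o=[-0.2771, 1.4838, 0.3986] → [0.2717, -0.0212, -0.0864, -0.2539, 0.3764, -0.8910]
J5: z=[-0.5269, 0.7187, 0.4537] o=[-0.5890, 1.4101, 0.1532] → [-0.4255, -0.0284, -0.4492, -0.5269, 0.7187, 0.4537]
J6: z=[0.8462, 0.4936, 0.2007] o=[-0.6975, 1.6991, -0.0999] → [-0.0452, 0.0400, 0.0920, 0.8462, 0.4936, 0.2007]
V = J·q̇ = [0.1441, 0.1440, -0.4442, -0.9024, -0.4028, 0.2461]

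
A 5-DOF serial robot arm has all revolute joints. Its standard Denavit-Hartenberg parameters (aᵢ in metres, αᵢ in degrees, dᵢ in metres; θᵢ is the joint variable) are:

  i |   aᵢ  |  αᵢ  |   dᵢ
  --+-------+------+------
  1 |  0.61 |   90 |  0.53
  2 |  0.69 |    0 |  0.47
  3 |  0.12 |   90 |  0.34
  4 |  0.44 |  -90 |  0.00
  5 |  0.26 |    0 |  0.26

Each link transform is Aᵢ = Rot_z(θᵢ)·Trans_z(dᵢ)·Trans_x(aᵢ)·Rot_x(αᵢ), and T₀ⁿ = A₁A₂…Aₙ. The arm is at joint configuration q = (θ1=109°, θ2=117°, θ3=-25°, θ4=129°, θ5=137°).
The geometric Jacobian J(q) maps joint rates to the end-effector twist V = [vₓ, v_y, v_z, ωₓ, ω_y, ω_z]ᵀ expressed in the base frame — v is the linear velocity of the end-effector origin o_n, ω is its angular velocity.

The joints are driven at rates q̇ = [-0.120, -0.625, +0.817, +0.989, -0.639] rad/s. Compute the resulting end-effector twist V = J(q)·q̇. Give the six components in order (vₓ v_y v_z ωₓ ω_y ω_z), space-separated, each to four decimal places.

-0.3074 0.1190 0.0577 0.2456 1.1116 0.4108

o_n = [0.7531, 0.3946, 0.8995]
J₁: ẑ×o_n = [-0.3946, 0.7531, 0.0000], ω = ẑ
J2: z=[0.9455, 0.3256, 0.0000] o=[-0.1986, 0.5768, 0.5300] → [0.1203, -0.3493, -0.4821, 0.9455, 0.3256, 0.0000]
J3: z=[0.9455, 0.3256, 0.0000] o=[0.3478, 0.4336, 1.1448] → [-0.0799, 0.2320, -0.1689, 0.9455, 0.3256, 0.0000]
J4: z=[-0.3254, 0.9449, 0.0349] o=[0.6706, 0.5403, 1.2647] → [-0.3401, -0.1160, -0.0305, -0.3254, 0.9449, 0.0349]
J5: z=[-0.6039, -0.1792, -0.7767] o=[0.9908, 0.6608, 0.9880] → [-0.1909, 0.1311, 0.1182, -0.6039, -0.1792, -0.7767]
V = J·q̇ = [-0.3074, 0.1190, 0.0577, 0.2456, 1.1116, 0.4108]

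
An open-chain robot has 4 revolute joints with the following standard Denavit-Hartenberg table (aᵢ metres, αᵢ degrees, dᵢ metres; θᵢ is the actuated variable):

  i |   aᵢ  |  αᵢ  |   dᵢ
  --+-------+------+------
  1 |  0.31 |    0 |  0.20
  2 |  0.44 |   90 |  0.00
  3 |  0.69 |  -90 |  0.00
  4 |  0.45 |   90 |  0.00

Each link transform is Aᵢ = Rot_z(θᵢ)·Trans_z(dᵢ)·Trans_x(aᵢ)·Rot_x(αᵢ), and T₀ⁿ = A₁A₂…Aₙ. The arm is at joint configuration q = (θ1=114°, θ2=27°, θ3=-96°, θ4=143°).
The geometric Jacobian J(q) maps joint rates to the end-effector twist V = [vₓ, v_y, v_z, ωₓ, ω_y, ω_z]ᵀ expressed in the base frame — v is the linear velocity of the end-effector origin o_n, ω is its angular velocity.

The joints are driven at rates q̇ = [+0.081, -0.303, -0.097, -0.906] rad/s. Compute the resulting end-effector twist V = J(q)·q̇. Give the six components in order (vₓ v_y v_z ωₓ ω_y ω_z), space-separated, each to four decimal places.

o_n = [-0.6116, 0.3279, -0.1288]
J₁: ẑ×o_n = [-0.3279, -0.6116, 0.0000], ω = ẑ
J2: z=[0.0000, 0.0000, 1.0000] o=[-0.1261, 0.2832, 0.2000] → [-0.0447, -0.4855, 0.0000, 0.0000, 0.0000, 1.0000]
J3: z=[0.6293, 0.7771, 0.0000] o=[-0.4680, 0.5601, 0.2000] → [-0.2555, 0.2069, -0.0346, 0.6293, 0.7771, 0.0000]
J4: z=[-0.7729, 0.6259, -0.1045] o=[-0.4120, 0.5147, -0.4862] → [0.2042, 0.2971, 0.2693, -0.7729, 0.6259, -0.1045]
V = J·q̇ = [-0.1732, -0.1917, -0.2407, 0.6392, -0.6424, -0.1273]

-0.1732 -0.1917 -0.2407 0.6392 -0.6424 -0.1273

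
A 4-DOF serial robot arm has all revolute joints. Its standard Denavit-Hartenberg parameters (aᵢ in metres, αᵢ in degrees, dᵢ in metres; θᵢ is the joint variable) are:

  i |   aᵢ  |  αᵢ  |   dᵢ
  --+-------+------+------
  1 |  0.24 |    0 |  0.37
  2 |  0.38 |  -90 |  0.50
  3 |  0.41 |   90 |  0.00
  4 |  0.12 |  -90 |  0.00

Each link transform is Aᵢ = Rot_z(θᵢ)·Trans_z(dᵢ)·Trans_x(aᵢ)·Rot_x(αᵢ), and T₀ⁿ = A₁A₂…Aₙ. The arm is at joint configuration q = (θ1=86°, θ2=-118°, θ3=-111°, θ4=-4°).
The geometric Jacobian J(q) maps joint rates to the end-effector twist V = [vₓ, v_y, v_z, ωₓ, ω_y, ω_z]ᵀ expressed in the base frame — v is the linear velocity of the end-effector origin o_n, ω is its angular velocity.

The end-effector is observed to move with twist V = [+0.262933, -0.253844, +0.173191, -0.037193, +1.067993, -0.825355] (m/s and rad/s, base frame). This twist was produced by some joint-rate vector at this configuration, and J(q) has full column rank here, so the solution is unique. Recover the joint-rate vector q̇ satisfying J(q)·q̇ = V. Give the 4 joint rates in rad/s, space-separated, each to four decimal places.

o_n = [0.1736, 0.1315, 1.3645]
J₁: ẑ×o_n = [-0.1315, 0.1736, 0.0000], ω = ẑ
J2: z=[0.0000, 0.0000, 1.0000] o=[0.0167, 0.2394, 0.3700] → [0.1079, 0.1568, -0.0000, 0.0000, 0.0000, 1.0000]
J3: z=[0.5299, 0.8480, 0.0000] o=[0.3390, 0.0380, 0.8700] → [0.4194, -0.2621, 0.1898, 0.5299, 0.8480, 0.0000]
J4: z=[-0.7917, 0.4947, -0.3584] o=[0.2144, 0.1159, 1.2528] → [0.0609, 0.1031, 0.0078, -0.7917, 0.4947, -0.3584]
q̇ = J⁺·V = [0.3480, -0.9440, 0.8860, 0.6400]

0.3480 -0.9440 0.8860 0.6400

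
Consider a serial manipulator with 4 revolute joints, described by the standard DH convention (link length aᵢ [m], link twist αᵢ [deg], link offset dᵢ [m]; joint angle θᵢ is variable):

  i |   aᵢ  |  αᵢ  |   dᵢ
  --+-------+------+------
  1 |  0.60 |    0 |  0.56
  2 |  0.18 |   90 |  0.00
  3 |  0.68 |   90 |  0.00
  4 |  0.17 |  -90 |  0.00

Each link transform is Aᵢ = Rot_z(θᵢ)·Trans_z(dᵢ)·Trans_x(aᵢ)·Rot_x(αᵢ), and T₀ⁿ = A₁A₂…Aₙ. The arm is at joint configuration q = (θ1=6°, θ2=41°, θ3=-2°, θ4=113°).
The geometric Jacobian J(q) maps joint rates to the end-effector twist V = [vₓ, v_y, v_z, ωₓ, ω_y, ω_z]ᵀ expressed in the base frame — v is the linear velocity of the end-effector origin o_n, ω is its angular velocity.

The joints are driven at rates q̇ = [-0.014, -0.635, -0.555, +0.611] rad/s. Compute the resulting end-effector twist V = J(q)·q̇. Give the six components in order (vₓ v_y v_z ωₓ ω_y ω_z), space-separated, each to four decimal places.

0.2052 -0.4846 -0.3370 -0.4204 0.3629 -1.2596

o_n = [1.2521, 0.5361, 0.5386]
J₁: ẑ×o_n = [-0.5361, 1.2521, 0.0000], ω = ẑ
J2: z=[0.0000, 0.0000, 1.0000] o=[0.5967, 0.0627, 0.5600] → [-0.4734, 0.6554, 0.0000, 0.0000, 0.0000, 1.0000]
J3: z=[0.7314, -0.6820, 0.0000] o=[0.7195, 0.1944, 0.5600] → [0.0146, 0.0157, 0.6132, 0.7314, -0.6820, 0.0000]
J4: z=[-0.0238, -0.0255, -0.9994] o=[1.1829, 0.6914, 0.5363] → [-0.1552, -0.0691, 0.0055, -0.0238, -0.0255, -0.9994]
V = J·q̇ = [0.2052, -0.4846, -0.3370, -0.4204, 0.3629, -1.2596]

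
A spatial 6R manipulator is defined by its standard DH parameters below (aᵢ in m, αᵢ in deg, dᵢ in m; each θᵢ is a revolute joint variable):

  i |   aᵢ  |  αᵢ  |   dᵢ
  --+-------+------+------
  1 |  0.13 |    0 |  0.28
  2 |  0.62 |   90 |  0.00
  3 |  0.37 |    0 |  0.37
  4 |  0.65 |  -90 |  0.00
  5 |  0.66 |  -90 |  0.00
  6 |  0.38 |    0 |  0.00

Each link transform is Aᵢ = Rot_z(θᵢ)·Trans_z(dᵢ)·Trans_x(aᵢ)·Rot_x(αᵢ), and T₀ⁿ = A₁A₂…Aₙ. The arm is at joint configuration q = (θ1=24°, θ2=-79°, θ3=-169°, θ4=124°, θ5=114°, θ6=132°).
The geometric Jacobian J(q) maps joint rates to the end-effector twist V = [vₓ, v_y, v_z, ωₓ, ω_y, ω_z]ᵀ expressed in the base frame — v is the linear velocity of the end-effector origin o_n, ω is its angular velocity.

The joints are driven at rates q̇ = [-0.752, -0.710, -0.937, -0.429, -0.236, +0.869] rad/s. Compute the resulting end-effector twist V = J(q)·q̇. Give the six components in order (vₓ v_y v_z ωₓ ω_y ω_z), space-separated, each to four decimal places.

-0.8880 -0.1069 0.1685 0.4117 1.1773 -1.0675

o_n = [0.3488, -0.2744, -0.3332]
J₁: ẑ×o_n = [0.2744, 0.3488, -0.0000], ω = ẑ
J2: z=[0.0000, 0.0000, 1.0000] o=[0.1188, 0.0529, 0.2800] → [0.3273, 0.2300, -0.0000, 0.0000, 0.0000, 1.0000]
J3: z=[-0.8192, -0.5736, 0.0000] o=[0.4744, -0.4550, 0.2800] → [0.3517, -0.5023, -0.2200, -0.8192, -0.5736, 0.0000]
J4: z=[-0.8192, -0.5736, 0.0000] o=[-0.0370, -0.3697, 0.2094] → [0.3112, -0.4445, 0.1432, -0.8192, -0.5736, 0.0000]
J5: z=[0.4056, -0.5792, 0.7071] o=[0.2266, -0.7462, -0.2502] → [-0.2855, 0.1200, 0.2621, 0.4056, -0.5792, 0.7071]
J6: z=[-0.7037, 0.2959, 0.6460] o=[0.6116, -0.2449, -0.0604] → [-0.0616, -0.3618, 0.0986, -0.7037, 0.2959, 0.6460]
V = J·q̇ = [-0.8880, -0.1069, 0.1685, 0.4117, 1.1773, -1.0675]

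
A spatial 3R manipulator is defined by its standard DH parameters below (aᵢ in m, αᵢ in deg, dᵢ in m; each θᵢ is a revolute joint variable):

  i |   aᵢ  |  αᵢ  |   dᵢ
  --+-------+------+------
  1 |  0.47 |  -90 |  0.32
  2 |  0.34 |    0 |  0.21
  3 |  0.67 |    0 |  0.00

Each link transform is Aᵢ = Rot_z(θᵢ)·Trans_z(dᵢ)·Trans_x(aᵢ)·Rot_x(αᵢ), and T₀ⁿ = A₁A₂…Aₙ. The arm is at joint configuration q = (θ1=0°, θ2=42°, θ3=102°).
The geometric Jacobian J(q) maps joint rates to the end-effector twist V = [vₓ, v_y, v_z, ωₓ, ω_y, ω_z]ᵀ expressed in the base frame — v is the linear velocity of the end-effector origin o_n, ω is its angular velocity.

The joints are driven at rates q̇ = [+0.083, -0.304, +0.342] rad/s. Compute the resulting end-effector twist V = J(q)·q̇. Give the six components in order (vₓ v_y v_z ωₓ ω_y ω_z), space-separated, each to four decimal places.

o_n = [0.1806, 0.2100, -0.3013]
J₁: ẑ×o_n = [-0.2100, 0.1806, 0.0000], ω = ẑ
J2: z=[0.0000, 1.0000, 0.0000] o=[0.4700, 0.0000, 0.3200] → [-0.6213, -0.0000, 0.2894, 0.0000, 1.0000, 0.0000]
J3: z=[0.0000, 1.0000, 0.0000] o=[0.7227, 0.2100, 0.0925] → [-0.3938, -0.0000, 0.5420, 0.0000, 1.0000, 0.0000]
V = J·q̇ = [0.0368, 0.0150, 0.0974, 0.0000, 0.0380, 0.0830]

0.0368 0.0150 0.0974 0.0000 0.0380 0.0830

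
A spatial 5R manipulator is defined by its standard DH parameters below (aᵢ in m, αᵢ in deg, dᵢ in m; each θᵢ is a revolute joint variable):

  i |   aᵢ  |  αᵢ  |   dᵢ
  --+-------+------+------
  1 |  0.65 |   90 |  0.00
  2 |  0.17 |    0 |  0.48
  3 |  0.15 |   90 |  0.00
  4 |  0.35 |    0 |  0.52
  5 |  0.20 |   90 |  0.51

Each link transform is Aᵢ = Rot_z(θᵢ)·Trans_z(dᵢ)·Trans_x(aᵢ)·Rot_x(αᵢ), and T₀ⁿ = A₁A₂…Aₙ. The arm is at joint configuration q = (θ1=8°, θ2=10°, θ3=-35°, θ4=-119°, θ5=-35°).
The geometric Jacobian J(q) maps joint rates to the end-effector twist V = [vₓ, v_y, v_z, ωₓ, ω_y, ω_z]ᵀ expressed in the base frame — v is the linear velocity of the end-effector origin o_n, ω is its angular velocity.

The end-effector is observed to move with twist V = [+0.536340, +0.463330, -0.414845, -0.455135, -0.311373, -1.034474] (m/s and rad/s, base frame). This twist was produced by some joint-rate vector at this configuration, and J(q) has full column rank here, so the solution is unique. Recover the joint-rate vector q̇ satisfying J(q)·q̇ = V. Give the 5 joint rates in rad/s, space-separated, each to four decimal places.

0.0250 -0.5480 0.7930 0.9960 0.1730

o_n = [0.2114, -0.0573, -0.8197]
J₁: ẑ×o_n = [0.0573, 0.2114, -0.0000], ω = ẑ
J2: z=[0.1392, -0.9903, 0.0000] o=[0.6437, 0.0905, 0.0000] → [0.8117, 0.1141, -0.4486, 0.1392, -0.9903, 0.0000]
J3: z=[0.1392, -0.9903, 0.0000] o=[0.8763, -0.3616, 0.0295] → [0.8409, 0.1182, -0.6161, 0.1392, -0.9903, 0.0000]
J4: z=[-0.4185, -0.0588, -0.9063] o=[1.0109, -0.3426, -0.0339] → [0.3048, 0.3957, -0.1664, -0.4185, -0.0588, -0.9063]
J5: z=[-0.4185, -0.0588, -0.9063] o=[0.5984, -0.0915, -0.4334] → [0.0537, 0.1891, -0.0371, -0.4185, -0.0588, -0.9063]
q̇ = J⁺·V = [0.0250, -0.5480, 0.7930, 0.9960, 0.1730]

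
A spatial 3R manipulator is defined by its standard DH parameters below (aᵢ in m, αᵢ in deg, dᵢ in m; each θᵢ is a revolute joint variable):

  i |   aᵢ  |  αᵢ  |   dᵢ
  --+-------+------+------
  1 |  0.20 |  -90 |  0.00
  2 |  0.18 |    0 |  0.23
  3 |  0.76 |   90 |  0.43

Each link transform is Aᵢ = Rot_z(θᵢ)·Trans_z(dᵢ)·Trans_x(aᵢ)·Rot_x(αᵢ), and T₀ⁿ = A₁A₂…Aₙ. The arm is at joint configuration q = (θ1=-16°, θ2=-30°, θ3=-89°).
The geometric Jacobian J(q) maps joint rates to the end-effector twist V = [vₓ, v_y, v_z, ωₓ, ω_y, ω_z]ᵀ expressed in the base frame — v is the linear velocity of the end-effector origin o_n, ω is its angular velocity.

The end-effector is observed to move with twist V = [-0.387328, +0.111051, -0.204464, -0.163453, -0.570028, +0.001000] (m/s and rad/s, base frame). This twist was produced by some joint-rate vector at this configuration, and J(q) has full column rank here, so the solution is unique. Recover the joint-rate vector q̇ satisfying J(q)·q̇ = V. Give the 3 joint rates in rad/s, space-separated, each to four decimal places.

o_n = [0.1698, 0.6379, 0.7547]
J₁: ẑ×o_n = [-0.6379, 0.1698, 0.0000], ω = ẑ
J2: z=[0.2756, 0.9613, 0.0000] o=[0.1923, -0.0551, 0.0000] → [0.7255, -0.2080, 0.2126, 0.2756, 0.9613, 0.0000]
J3: z=[0.2756, 0.9613, 0.0000] o=[0.4055, 0.1230, 0.0900] → [0.6390, -0.1832, 0.3685, 0.2756, 0.9613, 0.0000]
q̇ = J⁺·V = [0.0010, -0.0900, -0.5030]

0.0010 -0.0900 -0.5030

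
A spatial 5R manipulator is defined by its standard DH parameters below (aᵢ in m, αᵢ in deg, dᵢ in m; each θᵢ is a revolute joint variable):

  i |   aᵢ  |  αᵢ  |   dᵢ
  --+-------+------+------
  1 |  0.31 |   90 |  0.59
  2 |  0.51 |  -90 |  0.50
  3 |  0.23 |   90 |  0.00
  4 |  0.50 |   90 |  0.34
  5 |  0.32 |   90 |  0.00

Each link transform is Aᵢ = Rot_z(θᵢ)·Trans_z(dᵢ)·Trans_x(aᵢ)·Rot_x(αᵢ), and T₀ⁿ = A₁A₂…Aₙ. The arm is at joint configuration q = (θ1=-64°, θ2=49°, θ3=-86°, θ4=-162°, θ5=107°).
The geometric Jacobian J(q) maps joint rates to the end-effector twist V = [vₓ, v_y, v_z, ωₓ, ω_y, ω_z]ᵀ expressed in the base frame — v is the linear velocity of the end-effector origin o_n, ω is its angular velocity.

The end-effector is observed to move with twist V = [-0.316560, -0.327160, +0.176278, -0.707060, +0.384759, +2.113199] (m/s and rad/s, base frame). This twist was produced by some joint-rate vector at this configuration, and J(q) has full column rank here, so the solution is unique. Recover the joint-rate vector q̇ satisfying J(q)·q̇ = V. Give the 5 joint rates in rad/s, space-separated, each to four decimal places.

0.7050 0.6960 0.8510 -0.6470 0.5970

o_n = [-0.2139, -0.4486, 0.3979]
J₁: ẑ×o_n = [0.4486, -0.2139, 0.0000], ω = ẑ
J2: z=[-0.8988, -0.4384, 0.0000] o=[0.1359, -0.2786, 0.5900] → [0.0842, -0.1727, -0.0006, -0.8988, -0.4384, 0.0000]
J3: z=[-0.3308, 0.6783, 0.6561] o=[-0.1668, -0.7985, 0.9749] → [-0.6210, -0.2218, -0.0839, -0.3308, 0.6783, 0.6561]
J4: z=[-0.3496, 0.5576, -0.7529] o=[-0.3684, -0.9086, 0.9870] → [0.0178, -0.3223, -0.2470, -0.3496, 0.5576, -0.7529]
J5: z=[-0.0438, 0.7930, 0.6077] o=[-0.0194, -0.5963, 0.6046] → [-0.2537, -0.1273, 0.1478, -0.0438, 0.7930, 0.6077]
q̇ = J⁺·V = [0.7050, 0.6960, 0.8510, -0.6470, 0.5970]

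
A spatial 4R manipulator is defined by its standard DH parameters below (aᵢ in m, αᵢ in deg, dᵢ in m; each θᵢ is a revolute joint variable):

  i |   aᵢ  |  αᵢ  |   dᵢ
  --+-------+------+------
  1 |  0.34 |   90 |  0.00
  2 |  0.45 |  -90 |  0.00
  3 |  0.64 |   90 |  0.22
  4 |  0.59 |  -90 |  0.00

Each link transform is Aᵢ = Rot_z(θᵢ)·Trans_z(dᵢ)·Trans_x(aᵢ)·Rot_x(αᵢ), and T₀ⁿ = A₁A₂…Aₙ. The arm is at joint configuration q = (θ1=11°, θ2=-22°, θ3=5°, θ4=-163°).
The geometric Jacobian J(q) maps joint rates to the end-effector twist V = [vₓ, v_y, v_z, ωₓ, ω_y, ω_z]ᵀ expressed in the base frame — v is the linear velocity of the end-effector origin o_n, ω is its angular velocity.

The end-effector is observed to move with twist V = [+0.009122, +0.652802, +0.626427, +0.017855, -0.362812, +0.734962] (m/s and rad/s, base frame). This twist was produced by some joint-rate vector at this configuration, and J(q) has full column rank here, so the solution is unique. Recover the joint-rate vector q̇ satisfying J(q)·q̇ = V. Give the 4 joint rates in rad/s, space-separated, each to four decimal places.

0.7680 0.7660 -0.0500 -0.4080

o_n = [0.8282, 0.1677, -0.1528]
J₁: ẑ×o_n = [-0.1677, 0.8282, 0.0000], ω = ẑ
J2: z=[0.1908, -0.9816, 0.0000] o=[0.3338, 0.0649, 0.0000] → [0.1500, 0.0292, 0.5050, 0.1908, -0.9816, 0.0000]
J3: z=[0.3677, 0.0715, 0.9272] o=[0.7433, 0.1445, -0.1686] → [-0.0204, 0.0729, 0.0025, 0.3677, 0.0715, 0.9272]
J4: z=[0.2694, -0.9625, -0.0326] o=[1.3939, 0.3278, -0.2034] → [-0.0539, 0.0048, -0.5875, 0.2694, -0.9625, -0.0326]
q̇ = J⁺·V = [0.7680, 0.7660, -0.0500, -0.4080]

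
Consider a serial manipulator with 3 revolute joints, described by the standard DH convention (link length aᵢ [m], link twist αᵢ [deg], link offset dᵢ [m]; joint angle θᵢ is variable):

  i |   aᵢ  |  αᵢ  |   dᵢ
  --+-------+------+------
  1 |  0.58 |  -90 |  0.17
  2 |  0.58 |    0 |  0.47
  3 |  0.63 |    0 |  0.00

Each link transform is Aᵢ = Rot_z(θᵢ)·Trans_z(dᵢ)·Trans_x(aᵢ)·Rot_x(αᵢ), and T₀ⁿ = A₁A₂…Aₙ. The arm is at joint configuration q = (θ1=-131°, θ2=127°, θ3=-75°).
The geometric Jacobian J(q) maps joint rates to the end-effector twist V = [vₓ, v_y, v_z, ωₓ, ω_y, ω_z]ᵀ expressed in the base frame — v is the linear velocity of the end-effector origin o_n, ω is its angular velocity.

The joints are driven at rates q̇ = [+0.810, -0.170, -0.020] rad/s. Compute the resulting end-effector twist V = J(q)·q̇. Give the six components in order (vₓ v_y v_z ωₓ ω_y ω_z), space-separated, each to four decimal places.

o_n = [-0.0513, -0.7754, -0.7897]
J₁: ẑ×o_n = [0.7754, -0.0513, 0.0000], ω = ẑ
J2: z=[0.7547, -0.6561, 0.0000] o=[-0.3805, -0.4377, 0.1700] → [0.6296, 0.7243, -0.0388, 0.7547, -0.6561, 0.0000]
J3: z=[0.7547, -0.6561, 0.0000] o=[0.2032, -0.4826, -0.2932] → [0.3257, 0.3747, -0.3879, 0.7547, -0.6561, 0.0000]
V = J·q̇ = [0.5145, -0.1721, 0.0144, -0.1434, 0.1247, 0.8100]

0.5145 -0.1721 0.0144 -0.1434 0.1247 0.8100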